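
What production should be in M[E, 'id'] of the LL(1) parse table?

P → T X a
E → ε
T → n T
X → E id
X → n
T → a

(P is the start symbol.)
To find M[E, 'id'], we find productions for E where 'id' is in the predict set (PREDICT(N → α) = (FIRST(α) \ {ε}) ∪ (FOLLOW(N) if α ⇒* ε)).

Relevant sets:
  FOLLOW(E) = { 'id' }

E → ε: PREDICT = { 'id' }
  'id' is in predict set, so this production goes in M[E, 'id']

M[E, 'id'] = E → ε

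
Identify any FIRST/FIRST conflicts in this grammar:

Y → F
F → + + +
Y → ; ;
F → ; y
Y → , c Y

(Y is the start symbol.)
FIRST sets of the non-terminals at (or reachable through a nullable prefix from) the front of some alternative:
  FIRST(F) = { '+', ';' }

Productions for Y:
  Y → F: FIRST = { '+', ';' }
  Y → ; ;: FIRST = { ';' }
  Y → , c Y: FIRST = { ',' }
Productions for F:
  F → + + +: FIRST = { '+' }
  F → ; y: FIRST = { ';' }

Conflict for Y: Y → F and Y → ; ;
  Overlap: { ';' }

Answer: Yes. Y → F / Y → ';' ';' on { ';' }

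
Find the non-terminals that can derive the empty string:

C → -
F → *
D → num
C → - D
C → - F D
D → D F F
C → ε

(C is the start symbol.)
A non-terminal is nullable if it can derive ε (the empty string): either it has an ε-production, or it has a production whose right-hand side consists entirely of nullable non-terminals.

ε-productions: C → ε
So C is immediately nullable.
No further non-terminal can be added: every production for the remaining non-terminals contains a terminal or a non-nullable non-terminal.
Nullable = { 'C' }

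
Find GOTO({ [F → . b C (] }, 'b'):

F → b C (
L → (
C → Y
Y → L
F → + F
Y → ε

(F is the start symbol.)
{ [C → . Y], [F → b . C (], [L → . (], [Y → . L], [Y → .] }

GOTO(I, 'b') = CLOSURE({ [A → αX.β] : [A → α.Xβ] ∈ I, X = 'b' })

Items with dot before 'b', with the dot advanced:
  [F → . b C (] → [F → b . C (]
Closure of the advanced items:
  [F → b . C (] has the dot before C: add [C → . Y]
  [C → . Y] has the dot before Y: add [Y → . L], [Y → .]
  [Y → . L] has the dot before L: add [L → . (]

GOTO = { [C → . Y], [F → b . C (], [L → . (], [Y → . L], [Y → .] }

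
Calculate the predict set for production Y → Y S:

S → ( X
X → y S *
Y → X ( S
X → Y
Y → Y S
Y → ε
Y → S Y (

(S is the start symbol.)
PREDICT(Y → Y S) = (FIRST(RHS) \ {ε}) ∪ (FOLLOW(Y) if ε ∈ FIRST(RHS), i.e. RHS ⇒* ε)
FIRST(Y) = { '(', 'y', ε }
FIRST(S) = { '(' }
FIRST(Y S) = { '(', 'y' }
ε ∉ FIRST(Y S), so FOLLOW(Y) is not added.
PREDICT(Y → Y S) = { '(', 'y' }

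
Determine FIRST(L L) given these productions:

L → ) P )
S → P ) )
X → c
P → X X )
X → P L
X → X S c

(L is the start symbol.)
FIRST sets of the non-terminals involved (from the grammar, by fixed-point iteration):
  FIRST(L) = { ')' }

To compute FIRST(L L), process the symbols left to right:
Symbol L is a non-terminal. Add FIRST(L) \ {ε} = { ')' }
L is not nullable (ε ∉ FIRST(L)), so stop here.
FIRST(L L) = { ')' }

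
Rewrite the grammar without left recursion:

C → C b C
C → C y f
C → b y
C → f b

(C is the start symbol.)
C is directly left-recursive. The standard transformation for
  A → A α₁ | ... | A α_m | β₁ | ... | β_n
is
  A  → β₁ A' | ... | β_n A'
  A' → α₁ A' | ... | α_m A' | ε

C → b y becomes C → b y C'
C → f b becomes C → f b C'
C → C b C becomes C' → b C C'
C → C y f becomes C' → y f C'
Add C' → ε

Resulting grammar:
C → b y C'
C → f b C'
C' → b C C'
C' → y f C'
C' → ε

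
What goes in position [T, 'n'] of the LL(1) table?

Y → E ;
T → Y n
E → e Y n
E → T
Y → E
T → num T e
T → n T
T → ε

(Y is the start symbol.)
T → Y n, T → n T, T → ε

To find M[T, 'n'], we find productions for T where 'n' is in the predict set (PREDICT(N → α) = (FIRST(α) \ {ε}) ∪ (FOLLOW(N) if α ⇒* ε)).

Relevant sets:
  FIRST(Y) = { ';', 'e', 'n', 'num', ε }
  FOLLOW(T) = { $, ';', 'e', 'n' }

T → Y n: PREDICT = { ';', 'e', 'n', 'num' }
  'n' is in predict set, so this production goes in M[T, 'n']
T → num T e: PREDICT = { 'num' }
T → n T: PREDICT = { 'n' }
  'n' is in predict set, so this production goes in M[T, 'n']
T → ε: PREDICT = { $, ';', 'e', 'n' }
  'n' is in predict set, so this production goes in M[T, 'n']

M[T, 'n'] = T → Y n, T → n T, T → ε  (a multiply-defined cell — the grammar is not LL(1))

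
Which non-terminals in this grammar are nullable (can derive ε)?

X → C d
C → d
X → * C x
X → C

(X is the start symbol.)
None

There are no ε-productions, so no non-terminal can derive ε.
No non-terminals are nullable.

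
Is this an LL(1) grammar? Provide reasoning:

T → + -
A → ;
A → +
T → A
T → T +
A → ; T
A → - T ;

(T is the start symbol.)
No. Predict set conflict for T: { '+' }

A grammar is LL(1) if for each non-terminal N with multiple productions, the predict sets of those productions are pairwise disjoint, where PREDICT(N → α) = (FIRST(α) \ {ε}) ∪ (FOLLOW(N) if α ⇒* ε).

Relevant sets:
  FIRST(A) = { '+', '-', ';' }
  FIRST(T) = { '+', '-', ';' }

For T:
  PREDICT(T → '+' '-') = { '+' }
  PREDICT(T → A) = { '+', '-', ';' }
  PREDICT(T → T '+') = { '+', '-', ';' }
For A:
  PREDICT(A → ';') = { ';' }
  PREDICT(A → '+') = { '+' }
  PREDICT(A → ';' T) = { ';' }
  PREDICT(A → '-' T ';') = { '-' }

Conflict found: Predict set conflict for T: { '+' }
The grammar is NOT LL(1).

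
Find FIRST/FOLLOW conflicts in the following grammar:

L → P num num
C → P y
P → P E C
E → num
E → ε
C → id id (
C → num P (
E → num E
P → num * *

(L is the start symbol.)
A FIRST/FOLLOW conflict occurs when a non-terminal N has a nullable alternative N → β (β ⇒* ε) and another alternative N → α with FIRST(α) ∩ FOLLOW(N) ≠ ∅: on such a lookahead the parser cannot decide between expanding α and letting N vanish via β.

Nullable non-terminals: E.

E: nullable alternative(s) E → ε; FOLLOW(E) = { 'id', 'num' }
  E → num: FIRST \ {ε} = { 'num' } — overlaps FOLLOW(E) on { 'num' }: CONFLICT
  E → ε: FIRST \ {ε} = { } — this is the only nullable alternative, skip
  E → num E: FIRST \ {ε} = { 'num' } — overlaps FOLLOW(E) on { 'num' }: CONFLICT

C, L, P have no nullable alternative, so no FIRST/FOLLOW check is needed there.

So the grammar has 2 FIRST/FOLLOW conflicts (marked CONFLICT above).

Answer: Yes. E → num with FOLLOW(E) on { 'num' }; E → num E with FOLLOW(E) on { 'num' }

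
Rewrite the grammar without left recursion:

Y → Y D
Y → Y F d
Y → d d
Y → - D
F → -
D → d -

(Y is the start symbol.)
Y → d d Y'
Y → - D Y'
Y' → D Y'
Y' → F d Y'
Y' → ε
F → -
D → d -

Y is directly left-recursive. The standard transformation for
  A → A α₁ | ... | A α_m | β₁ | ... | β_n
is
  A  → β₁ A' | ... | β_n A'
  A' → α₁ A' | ... | α_m A' | ε

Y → d d becomes Y → d d Y'
Y → - D becomes Y → - D Y'
Y → Y D becomes Y' → D Y'
Y → Y F d becomes Y' → F d Y'
Add Y' → ε

Productions for other non-terminals are unchanged:
  F → -
  D → d -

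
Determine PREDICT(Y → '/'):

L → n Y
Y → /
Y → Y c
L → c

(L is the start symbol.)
PREDICT(Y → '/') = (FIRST(RHS) \ {ε}) ∪ (FOLLOW(Y) if ε ∈ FIRST(RHS), i.e. RHS ⇒* ε)
FIRST('/') = { '/' }
ε ∉ FIRST('/'), so FOLLOW(Y) is not added.
PREDICT(Y → '/') = { '/' }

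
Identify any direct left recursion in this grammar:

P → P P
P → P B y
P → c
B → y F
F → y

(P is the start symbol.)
Yes, P is left-recursive

Direct left recursion occurs when N → N α for some non-terminal N (the right-hand side begins with the left-hand side itself).

P → P P: LEFT RECURSIVE (starts with P)
P → P B y: LEFT RECURSIVE (starts with P)
P → c: starts with c
B → y F: starts with y
F → y: starts with y

The grammar has direct left recursion on: P.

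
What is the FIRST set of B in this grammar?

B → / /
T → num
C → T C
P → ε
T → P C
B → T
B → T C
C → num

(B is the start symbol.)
{ '/', 'num' }

FIRST sets of the other non-terminals involved (by the same procedure, iterated to a fixed point):
  FIRST(T) = { 'num' }

From B → / /:
  - '/' is a terminal: add '/' and stop
From B → T:
  - T is a non-terminal: add FIRST(T) \ {ε} = { 'num' }
    T is not nullable, so stop
From B → T C:
  - T is a non-terminal: add FIRST(T) \ {ε} = { 'num' }
    T is not nullable, so stop

Collecting: FIRST(B) = { '/', 'num' }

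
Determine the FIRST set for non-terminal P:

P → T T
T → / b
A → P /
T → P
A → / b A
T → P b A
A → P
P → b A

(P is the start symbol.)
To compute FIRST(P), examine every production with P on the left-hand side, reading each right-hand side left to right until a non-nullable symbol is reached.

FIRST sets of the other non-terminals involved (by the same procedure, iterated to a fixed point):
  FIRST(T) = { '/', 'b' }

From P → T T:
  - T is a non-terminal: add FIRST(T) \ {ε} = { '/', 'b' }
    T is not nullable, so stop
From P → b A:
  - b is a terminal: add 'b' and stop

Collecting: FIRST(P) = { '/', 'b' }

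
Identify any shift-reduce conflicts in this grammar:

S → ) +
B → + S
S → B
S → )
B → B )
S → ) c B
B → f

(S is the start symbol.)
A shift-reduce conflict occurs when an LR(0) state has both:
  - a complete (reduce) item [A → α .] (dot at the end), and
  - a shift item [B → β . c γ] (dot before a terminal).

Augment with S' → S and build the canonical LR(0) collection (I0 = CLOSURE({[S' → . S]}), then GOTO on every symbol after a dot until no new states appear). It has 11 states:
  I0: { [B → . + S], [B → . B )], [B → . f], [S → . ) +], [S → . ) c B], [S → . )], [S → . B], [S' → . S] }  — shift
  I1: { [S → ) . +], [S → ) . c B], [S → ) .] }  — shift, reduce
  I2: { [B → + . S], [B → . + S], [B → . B )], [B → . f], [S → . ) +], [S → . ) c B], [S → . )], [S → . B] }  — shift
  I3: { [B → B . )], [S → B .] }  — shift, reduce
  I4: { [S' → S .] }  — accept
  I5: { [B → f .] }  — reduce
  I6: { [B → B ) .] }  — reduce
  I7: { [B → + S .] }  — reduce
  I8: { [S → ) + .] }  — reduce
  I9: { [B → . + S], [B → . B )], [B → . f], [S → ) c . B] }  — shift
  I10: { [B → B . )], [S → ) c B .] }  — shift, reduce

I1 contains reduce item [S → ) .] and shift items [S → ) . +], [S → ) . c B] — shift-reduce conflict.
I3 contains reduce item [S → B .] and shift item [B → B . )] — shift-reduce conflict.
I10 contains reduce item [S → ) c B .] and shift item [B → B . )] — shift-reduce conflict.

Answer: Yes — I1: [S → ) .] vs [S → ) . +]; I3: [S → B .] vs [B → B . )]; I10: [S → ) c B .] vs [B → B . )]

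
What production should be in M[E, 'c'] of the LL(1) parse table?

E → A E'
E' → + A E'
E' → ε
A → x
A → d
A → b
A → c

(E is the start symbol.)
E → A E'

To find M[E, 'c'], we find productions for E where 'c' is in the predict set (PREDICT(N → α) = (FIRST(α) \ {ε}) ∪ (FOLLOW(N) if α ⇒* ε)).

Relevant sets:
  FIRST(A) = { 'b', 'c', 'd', 'x' }

E → A E': PREDICT = { 'b', 'c', 'd', 'x' }
  'c' is in predict set, so this production goes in M[E, 'c']

M[E, 'c'] = E → A E'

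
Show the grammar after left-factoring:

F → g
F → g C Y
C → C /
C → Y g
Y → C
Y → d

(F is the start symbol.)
Left-factoring transforms A → αβ₁ | αβ₂ into A → αA' and A' → β₁ | β₂
(α is the longest common prefix among the alternatives). Repeat until
no nonterminal has two alternatives with a common prefix.

Round 1: F has alternatives sharing prefix 'g'. Introduce F': F → g F'
  Add: F' → ε
  Add: F' → C Y

No remaining common prefixes — done.

Resulting grammar:
F → g F'
F' → ε
F' → C Y
C → C /
C → Y g
Y → C
Y → d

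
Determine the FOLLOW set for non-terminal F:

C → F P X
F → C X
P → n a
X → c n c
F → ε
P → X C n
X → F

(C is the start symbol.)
{ $, 'c', 'n' }

In C → F P X: F is followed by P X, add FIRST(P X) \ {ε} = { 'c', 'n' }
In X → F: F is at the end, add FOLLOW(X)

The FOLLOW sets referred to above (computed the same way, to a fixed point):
  FOLLOW(X) = { $, 'c', 'n' }

Taking the union: FOLLOW(F) = { $, 'c', 'n' }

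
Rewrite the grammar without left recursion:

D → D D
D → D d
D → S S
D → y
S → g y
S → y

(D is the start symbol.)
D is directly left-recursive. The standard transformation for
  A → A α₁ | ... | A α_m | β₁ | ... | β_n
is
  A  → β₁ A' | ... | β_n A'
  A' → α₁ A' | ... | α_m A' | ε

D → S S becomes D → S S D'
D → y becomes D → y D'
D → D D becomes D' → D D'
D → D d becomes D' → d D'
Add D' → ε

Productions for other non-terminals are unchanged:
  S → g y
  S → y

Resulting grammar:
D → S S D'
D → y D'
D' → D D'
D' → d D'
D' → ε
S → g y
S → y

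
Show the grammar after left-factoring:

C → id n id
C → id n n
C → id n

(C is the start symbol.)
Left-factoring transforms A → αβ₁ | αβ₂ into A → αA' and A' → β₁ | β₂
(α is the longest common prefix among the alternatives). Repeat until
no nonterminal has two alternatives with a common prefix.

Round 1: C has alternatives sharing prefix 'id n'. Introduce C': C → id n C'
  Add: C' → id
  Add: C' → n
  Add: C' → ε

No remaining common prefixes — done.

Resulting grammar:
C → id n C'
C' → id
C' → n
C' → ε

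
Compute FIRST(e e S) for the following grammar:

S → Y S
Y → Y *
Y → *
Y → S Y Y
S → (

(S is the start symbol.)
{ 'e' }

To compute FIRST(e e S), process the symbols left to right:
Symbol e is a terminal. Add 'e' and stop.
FIRST(e e S) = { 'e' }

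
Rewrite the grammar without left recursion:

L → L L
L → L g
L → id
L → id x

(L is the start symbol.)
L → id L'
L → id x L'
L' → L L'
L' → g L'
L' → ε

L is directly left-recursive. The standard transformation for
  A → A α₁ | ... | A α_m | β₁ | ... | β_n
is
  A  → β₁ A' | ... | β_n A'
  A' → α₁ A' | ... | α_m A' | ε

L → id becomes L → id L'
L → id x becomes L → id x L'
L → L L becomes L' → L L'
L → L g becomes L' → g L'
Add L' → ε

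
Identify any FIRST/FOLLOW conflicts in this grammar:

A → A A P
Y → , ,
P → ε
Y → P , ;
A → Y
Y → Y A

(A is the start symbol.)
No FIRST/FOLLOW conflicts.

Nullable non-terminals: P.
P has a nullable alternative but only one production, so nothing to check.

A, Y have no nullable alternative, so no FIRST/FOLLOW check is needed there.

No FIRST/FOLLOW conflicts found.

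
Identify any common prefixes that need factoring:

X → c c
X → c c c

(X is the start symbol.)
Yes, X has productions with common prefix 'c c'

Left-factoring is needed when two productions for the same non-terminal
share a common prefix on the right-hand side.

Productions for X:
  X → c c
  X → c c c

Found common prefix 'c c' in productions for X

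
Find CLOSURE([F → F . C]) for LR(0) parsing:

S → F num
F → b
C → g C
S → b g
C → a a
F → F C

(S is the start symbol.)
To compute CLOSURE, for each item [A → α.Bβ] where B is a non-terminal, add [B → .γ] for all productions B → γ; repeat for the newly added items until nothing changes.

Start with: [F → F . C]
  [F → F . C] has the dot before C: add [C → . g C], [C → . a a]
No further items can be added.

CLOSURE = { [C → . a a], [C → . g C], [F → F . C] }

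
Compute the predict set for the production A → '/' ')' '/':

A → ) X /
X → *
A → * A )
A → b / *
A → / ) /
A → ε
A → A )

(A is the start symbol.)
PREDICT(A → '/' ')' '/') = (FIRST(RHS) \ {ε}) ∪ (FOLLOW(A) if ε ∈ FIRST(RHS), i.e. RHS ⇒* ε)
FIRST('/' ')' '/') = { '/' }
ε ∉ FIRST('/' ')' '/'), so FOLLOW(A) is not added.
PREDICT(A → '/' ')' '/') = { '/' }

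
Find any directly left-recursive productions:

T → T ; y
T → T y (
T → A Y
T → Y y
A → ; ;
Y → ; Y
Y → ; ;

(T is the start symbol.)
T → T ; y: LEFT RECURSIVE (starts with T)
T → T y (: LEFT RECURSIVE (starts with T)
T → A Y: starts with A
T → Y y: starts with Y
A → ; ;: starts with ';'
Y → ; Y: starts with ';'
Y → ; ;: starts with ';'

The grammar has direct left recursion on: T.

Answer: Yes, T is left-recursive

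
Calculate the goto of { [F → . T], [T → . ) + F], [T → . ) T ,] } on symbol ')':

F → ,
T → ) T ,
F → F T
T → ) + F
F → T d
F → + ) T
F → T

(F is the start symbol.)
{ [T → ) . + F], [T → ) . T ,], [T → . ) + F], [T → . ) T ,] }

GOTO(I, ')') = CLOSURE({ [A → αX.β] : [A → α.Xβ] ∈ I, X = ')' })

Items with dot before ')', with the dot advanced:
  [T → . ) + F] → [T → ) . + F]
  [T → . ) T ,] → [T → ) . T ,]
Closure of the advanced items:
  [T → ) . T ,] has the dot before T: add [T → . ) T ,], [T → . ) + F]

GOTO = { [T → ) . + F], [T → ) . T ,], [T → . ) + F], [T → . ) T ,] }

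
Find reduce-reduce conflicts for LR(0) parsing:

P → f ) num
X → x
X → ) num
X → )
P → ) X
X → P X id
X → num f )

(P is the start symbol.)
No reduce-reduce conflicts

A reduce-reduce conflict occurs when an LR(0) state has two complete items [A → α .] and [B → β .] — both call for a reduction, and with no lookahead the parser cannot choose between them.

Augment with P' → P and build the canonical LR(0) collection (I0 = CLOSURE({[P' → . P]}), then GOTO on every symbol after a dot until no new states appear). It has 16 states:
  I0: { [P → . ) X], [P → . f ) num], [P' → . P] }  — shift
  I1: { [P → ) . X], [P → . ) X], [P → . f ) num], [X → . ) num], [X → . )], [X → . P X id], [X → . num f )], [X → . x] }  — shift
  I2: { [P' → P .] }  — accept
  I3: { [P → f . ) num] }  — shift
  I4: { [P → f ) . num] }  — shift
  I5: { [P → f ) num .] }  — reduce
  I6: { [P → ) . X], [P → . ) X], [P → . f ) num], [X → ) . num], [X → ) .], [X → . ) num], [X → . )], [X → . P X id], [X → . num f )], [X → . x] }  — shift, reduce
  I7: { [P → . ) X], [P → . f ) num], [X → . ) num], [X → . )], [X → . P X id], [X → . num f )], [X → . x], [X → P . X id] }  — shift
  I8: { [P → ) X .] }  — reduce
  I9: { [X → num . f )] }  — shift
  I10: { [X → x .] }  — reduce
  I11: { [X → num f . )] }  — shift
  I12: { [X → num f ) .] }  — reduce
  I13: { [X → P X . id] }  — shift
  I14: { [X → P X id .] }  — reduce
  I15: { [X → ) num .], [X → num . f )] }  — shift, reduce

No state contains more than one complete item.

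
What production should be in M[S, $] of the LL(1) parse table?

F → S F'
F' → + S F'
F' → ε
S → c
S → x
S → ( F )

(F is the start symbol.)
To find M[S, $], we find productions for S where $ is in the predict set (PREDICT(N → α) = (FIRST(α) \ {ε}) ∪ (FOLLOW(N) if α ⇒* ε)).

S → c: PREDICT = { 'c' }
S → x: PREDICT = { 'x' }
S → ( F ): PREDICT = { '(' }

M[S, $] is empty (no production applies)

Answer: Empty (error entry)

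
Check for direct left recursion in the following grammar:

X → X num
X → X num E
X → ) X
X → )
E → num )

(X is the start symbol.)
Direct left recursion occurs when N → N α for some non-terminal N (the right-hand side begins with the left-hand side itself).

X → X num: LEFT RECURSIVE (starts with X)
X → X num E: LEFT RECURSIVE (starts with X)
X → ) X: starts with ')'
X → ): starts with ')'
E → num ): starts with num

The grammar has direct left recursion on: X.

Answer: Yes, X is left-recursive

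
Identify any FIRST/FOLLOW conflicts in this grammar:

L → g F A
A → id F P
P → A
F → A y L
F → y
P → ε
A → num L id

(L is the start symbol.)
Yes. P → A with FOLLOW(P) on { 'id', 'num' }

Nullable non-terminals: P.
FIRST sets used below: FIRST(A) = { 'id', 'num' }

P: nullable alternative(s) P → ε; FOLLOW(P) = { $, 'id', 'num', 'y' }
  P → A: FIRST \ {ε} = { 'id', 'num' } — overlaps FOLLOW(P) on { 'id', 'num' }: CONFLICT
  P → ε: FIRST \ {ε} = { } — this is the only nullable alternative, skip

A, F, L have no nullable alternative, so no FIRST/FOLLOW check is needed there.

So the grammar has 1 FIRST/FOLLOW conflict (marked CONFLICT above).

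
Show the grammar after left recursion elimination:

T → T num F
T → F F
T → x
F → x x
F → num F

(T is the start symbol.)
T is directly left-recursive. The standard transformation for
  A → A α₁ | ... | A α_m | β₁ | ... | β_n
is
  A  → β₁ A' | ... | β_n A'
  A' → α₁ A' | ... | α_m A' | ε

T → F F becomes T → F F T'
T → x becomes T → x T'
T → T num F becomes T' → num F T'
Add T' → ε

Productions for other non-terminals are unchanged:
  F → x x
  F → num F

Resulting grammar:
T → F F T'
T → x T'
T' → num F T'
T' → ε
F → x x
F → num F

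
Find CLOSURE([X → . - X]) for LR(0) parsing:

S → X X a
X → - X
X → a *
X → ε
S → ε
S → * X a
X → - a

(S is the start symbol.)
{ [X → . - X] }

To compute CLOSURE, for each item [A → α.Bβ] where B is a non-terminal, add [B → .γ] for all productions B → γ; repeat for the newly added items until nothing changes.

Start with: [X → . - X]
The dot precedes the terminal '-', so nothing is added.

CLOSURE = { [X → . - X] }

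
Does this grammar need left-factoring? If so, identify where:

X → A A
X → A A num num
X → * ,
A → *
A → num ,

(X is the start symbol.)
Yes, X has productions with common prefix 'A A'

Left-factoring is needed when two productions for the same non-terminal
share a common prefix on the right-hand side.

Productions for X:
  X → A A
  X → A A num num
  X → * ,
Productions for A:
  A → *
  A → num ,

Found common prefix 'A A' in productions for X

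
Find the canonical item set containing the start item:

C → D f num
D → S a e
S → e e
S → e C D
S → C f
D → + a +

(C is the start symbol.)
{ [C → . D f num], [C' → . C], [D → . + a +], [D → . S a e], [S → . C f], [S → . e C D], [S → . e e] }

First, augment the grammar with C' → C
I₀ = CLOSURE({ [C' → . C] }):
  [C' → . C] has the dot before C: add [C → . D f num]
  [C → . D f num] has the dot before D: add [D → . S a e], [D → . + a +]
  [D → . S a e] has the dot before S: add [S → . e e], [S → . e C D], [S → . C f]
No further items can be added.

I₀ = { [C → . D f num], [C' → . C], [D → . + a +], [D → . S a e], [S → . C f], [S → . e C D], [S → . e e] }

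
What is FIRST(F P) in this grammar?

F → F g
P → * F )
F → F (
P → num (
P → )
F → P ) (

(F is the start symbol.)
FIRST sets of the non-terminals involved (from the grammar, by fixed-point iteration):
  FIRST(F) = { ')', '*', 'num' }

To compute FIRST(F P), process the symbols left to right:
Symbol F is a non-terminal. Add FIRST(F) \ {ε} = { ')', '*', 'num' }
F is not nullable (ε ∉ FIRST(F)), so stop here.
FIRST(F P) = { ')', '*', 'num' }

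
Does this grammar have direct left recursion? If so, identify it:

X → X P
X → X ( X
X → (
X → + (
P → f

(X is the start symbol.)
Yes, X is left-recursive

X → X P: LEFT RECURSIVE (starts with X)
X → X ( X: LEFT RECURSIVE (starts with X)
X → (: starts with '('
X → + (: starts with '+'
P → f: starts with f

The grammar has direct left recursion on: X.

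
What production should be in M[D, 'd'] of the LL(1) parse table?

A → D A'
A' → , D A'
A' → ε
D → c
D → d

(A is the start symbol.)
To find M[D, 'd'], we find productions for D where 'd' is in the predict set (PREDICT(N → α) = (FIRST(α) \ {ε}) ∪ (FOLLOW(N) if α ⇒* ε)).

D → c: PREDICT = { 'c' }
D → d: PREDICT = { 'd' }
  'd' is in predict set, so this production goes in M[D, 'd']

M[D, 'd'] = D → d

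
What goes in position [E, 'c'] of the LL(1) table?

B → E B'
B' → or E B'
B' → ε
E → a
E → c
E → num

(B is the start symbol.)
E → c

To find M[E, 'c'], we find productions for E where 'c' is in the predict set (PREDICT(N → α) = (FIRST(α) \ {ε}) ∪ (FOLLOW(N) if α ⇒* ε)).

E → a: PREDICT = { 'a' }
E → c: PREDICT = { 'c' }
  'c' is in predict set, so this production goes in M[E, 'c']
E → num: PREDICT = { 'num' }

M[E, 'c'] = E → c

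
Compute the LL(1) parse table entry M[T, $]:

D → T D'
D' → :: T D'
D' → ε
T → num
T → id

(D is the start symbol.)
To find M[T, $], we find productions for T where $ is in the predict set (PREDICT(N → α) = (FIRST(α) \ {ε}) ∪ (FOLLOW(N) if α ⇒* ε)).

T → num: PREDICT = { 'num' }
T → id: PREDICT = { 'id' }

M[T, $] is empty (no production applies)

Answer: Empty (error entry)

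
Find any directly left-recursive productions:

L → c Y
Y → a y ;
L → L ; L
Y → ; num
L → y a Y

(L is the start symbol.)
Yes, L is left-recursive

L → c Y: starts with c
Y → a y ;: starts with a
L → L ; L: LEFT RECURSIVE (starts with L)
Y → ; num: starts with ';'
L → y a Y: starts with y

The grammar has direct left recursion on: L.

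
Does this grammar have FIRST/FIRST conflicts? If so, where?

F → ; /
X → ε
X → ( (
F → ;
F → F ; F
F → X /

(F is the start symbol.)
Yes. F → ';' '/' / F → ';' on { ';' }; F → ';' '/' / F → F ';' F on { ';' }; F → ';' / F → F ';' F on { ';' }; F → F ';' F / F → X '/' on { '(', '/' }

A FIRST/FIRST conflict occurs when two productions N → α and N → β for the same non-terminal have FIRST(α) ∩ FIRST(β) ≠ ∅ (with ε ∈ FIRST of a nullable right-hand side, so two nullable alternatives also conflict).

FIRST sets of the non-terminals at (or reachable through a nullable prefix from) the front of some alternative:
  FIRST(F) = { '(', '/', ';' }
  FIRST(X) = { '(', ε }

Productions for F:
  F → ; /: FIRST = { ';' }
  F → ;: FIRST = { ';' }
  F → F ; F: FIRST = { '(', '/', ';' }
  F → X /: FIRST = { '(', '/' }
Productions for X:
  X → ε: FIRST = { ε }
  X → ( (: FIRST = { '(' }

Conflict for F: F → ; / and F → ;
  Overlap: { ';' }
Conflict for F: F → ; / and F → F ; F
  Overlap: { ';' }
Conflict for F: F → ; and F → F ; F
  Overlap: { ';' }
Conflict for F: F → F ; F and F → X /
  Overlap: { '(', '/' }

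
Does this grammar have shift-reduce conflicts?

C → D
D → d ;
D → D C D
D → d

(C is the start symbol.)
Yes — I2: [C → D .] vs [D → . d]; I3: [D → d .] vs [D → d . ;]; I6: [D → D C D .] vs [D → . d]

A shift-reduce conflict occurs when an LR(0) state has both:
  - a complete (reduce) item [A → α .] (dot at the end), and
  - a shift item [B → β . c γ] (dot before a terminal).

Augment with C' → C and build the canonical LR(0) collection (I0 = CLOSURE({[C' → . C]}), then GOTO on every symbol after a dot until no new states appear). It has 7 states:
  I0: { [C → . D], [C' → . C], [D → . D C D], [D → . d ;], [D → . d] }  — shift
  I1: { [C' → C .] }  — accept
  I2: { [C → . D], [C → D .], [D → . D C D], [D → . d ;], [D → . d], [D → D . C D] }  — shift, reduce
  I3: { [D → d . ;], [D → d .] }  — shift, reduce
  I4: { [D → d ; .] }  — reduce
  I5: { [D → . D C D], [D → . d ;], [D → . d], [D → D C . D] }  — shift
  I6: { [C → . D], [D → . D C D], [D → . d ;], [D → . d], [D → D . C D], [D → D C D .] }  — shift, reduce

I2 contains reduce item [C → D .] and shift items [D → . d], [D → . d ;] — shift-reduce conflict.
I3 contains reduce item [D → d .] and shift item [D → d . ;] — shift-reduce conflict.
I6 contains reduce item [D → D C D .] and shift items [D → . d], [D → . d ;] — shift-reduce conflict.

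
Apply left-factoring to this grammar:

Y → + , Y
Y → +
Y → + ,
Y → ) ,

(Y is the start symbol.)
Y → + Y'
Y' → , Y''
Y'' → Y
Y'' → ε
Y' → ε
Y → ) ,

Left-factoring transforms A → αβ₁ | αβ₂ into A → αA' and A' → β₁ | β₂
(α is the longest common prefix among the alternatives). Repeat until
no nonterminal has two alternatives with a common prefix.

Round 1: Y has alternatives sharing prefix '+'. Introduce Y': Y → + Y'
  Add: Y' → , Y
  Add: Y' → ε
  Add: Y' → ,

Round 2: Y' has alternatives sharing prefix ','. Introduce Y'': Y' → , Y''
  Add: Y'' → Y
  Add: Y'' → ε

No remaining common prefixes — done.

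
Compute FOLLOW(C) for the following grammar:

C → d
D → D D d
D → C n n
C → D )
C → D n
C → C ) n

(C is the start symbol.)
{ $, ')', 'n' }

C is the start symbol, so $ ∈ FOLLOW(C).
In D → C n n: C is followed by n n, add FIRST(n n) \ {ε} = { 'n' }
In C → C ) n: C is followed by ')' n, add FIRST(')' n) \ {ε} = { ')' }

Taking the union: FOLLOW(C) = { $, ')', 'n' }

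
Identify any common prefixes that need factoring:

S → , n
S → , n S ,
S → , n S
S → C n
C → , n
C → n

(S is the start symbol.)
Left-factoring is needed when two productions for the same non-terminal
share a common prefix on the right-hand side.

Productions for S:
  S → , n
  S → , n S ,
  S → , n S
  S → C n
Productions for C:
  C → , n
  C → n

Found common prefix ', n' in productions for S

Answer: Yes, S has productions with common prefix ', n'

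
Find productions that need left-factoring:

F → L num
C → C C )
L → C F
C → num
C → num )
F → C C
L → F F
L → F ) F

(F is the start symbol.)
Left-factoring is needed when two productions for the same non-terminal
share a common prefix on the right-hand side.

Productions for F:
  F → L num
  F → C C
Productions for C:
  C → C C )
  C → num
  C → num )
Productions for L:
  L → C F
  L → F F
  L → F ) F

Found common prefix 'num' in productions for C
Found common prefix 'F' in productions for L

Answer: Yes, C has productions with common prefix 'num'; L has productions with common prefix 'F'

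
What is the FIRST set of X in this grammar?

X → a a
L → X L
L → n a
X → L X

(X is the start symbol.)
To compute FIRST(X), examine every production with X on the left-hand side, reading each right-hand side left to right until a non-nullable symbol is reached.

FIRST sets of the other non-terminals involved (by the same procedure, iterated to a fixed point):
  FIRST(L) = { 'a', 'n' }

From X → a a:
  - a is a terminal: add 'a' and stop
From X → L X:
  - L is a non-terminal: add FIRST(L) \ {ε} = { 'a', 'n' }
    L is not nullable, so stop

Collecting: FIRST(X) = { 'a', 'n' }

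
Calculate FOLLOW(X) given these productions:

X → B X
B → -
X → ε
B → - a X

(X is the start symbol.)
{ $, '-' }

X is the start symbol, so $ ∈ FOLLOW(X).
In X → B X: X is at the end; this adds FOLLOW(X) to itself — nothing new
In B → - a X: X is at the end, add FOLLOW(B)

The FOLLOW sets referred to above (computed the same way, to a fixed point):
  FOLLOW(B) = { $, '-' }

Taking the union: FOLLOW(X) = { $, '-' }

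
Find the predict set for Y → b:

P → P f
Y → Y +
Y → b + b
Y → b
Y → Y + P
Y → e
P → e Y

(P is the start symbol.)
PREDICT(Y → b) = (FIRST(RHS) \ {ε}) ∪ (FOLLOW(Y) if ε ∈ FIRST(RHS), i.e. RHS ⇒* ε)
FIRST(b) = { 'b' }
ε ∉ FIRST(b), so FOLLOW(Y) is not added.
PREDICT(Y → b) = { 'b' }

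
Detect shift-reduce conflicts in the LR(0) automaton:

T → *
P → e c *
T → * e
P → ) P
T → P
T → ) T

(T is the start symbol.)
Yes — I2: [T → * .] vs [T → * . e]

A shift-reduce conflict occurs when an LR(0) state has both:
  - a complete (reduce) item [A → α .] (dot at the end), and
  - a shift item [B → β . c γ] (dot before a terminal).

Augment with T' → T and build the canonical LR(0) collection (I0 = CLOSURE({[T' → . T]}), then GOTO on every symbol after a dot until no new states appear). It has 11 states:
  I0: { [P → . ) P], [P → . e c *], [T → . ) T], [T → . * e], [T → . *], [T → . P], [T' → . T] }  — shift
  I1: { [P → ) . P], [P → . ) P], [P → . e c *], [T → ) . T], [T → . ) T], [T → . * e], [T → . *], [T → . P] }  — shift
  I2: { [T → * . e], [T → * .] }  — shift, reduce
  I3: { [T → P .] }  — reduce
  I4: { [T' → T .] }  — accept
  I5: { [P → e . c *] }  — shift
  I6: { [P → e c . *] }  — shift
  I7: { [P → e c * .] }  — reduce
  I8: { [T → * e .] }  — reduce
  I9: { [P → ) P .], [T → P .] }  — 2 reduces
  I10: { [T → ) T .] }  — reduce

I2 contains reduce item [T → * .] and shift item [T → * . e] — shift-reduce conflict.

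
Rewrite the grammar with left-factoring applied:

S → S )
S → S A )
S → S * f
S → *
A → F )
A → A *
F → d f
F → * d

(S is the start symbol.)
Left-factoring transforms A → αβ₁ | αβ₂ into A → αA' and A' → β₁ | β₂
(α is the longest common prefix among the alternatives). Repeat until
no nonterminal has two alternatives with a common prefix.

Round 1: S has alternatives sharing prefix 'S'. Introduce S': S → S S'
  Add: S' → )
  Add: S' → A )
  Add: S' → * f

No remaining common prefixes — done.

Resulting grammar:
S → S S'
S' → )
S' → A )
S' → * f
S → *
A → F )
A → A *
F → d f
F → * d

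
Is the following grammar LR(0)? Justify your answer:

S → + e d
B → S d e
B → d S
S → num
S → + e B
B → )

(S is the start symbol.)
Augment with S' → S and build the canonical LR(0) collection (I0 = CLOSURE({[S' → . S]}), then GOTO on every symbol after a dot until no new states appear). It has 12 states:
  I0: { [S → . + e B], [S → . + e d], [S → . num], [S' → . S] }  — shift
  I1: { [S → + . e B], [S → + . e d] }  — shift
  I2: { [S' → S .] }  — accept
  I3: { [S → num .] }  — reduce
  I4: { [B → . )], [B → . S d e], [B → . d S], [S → + e . B], [S → + e . d], [S → . + e B], [S → . + e d], [S → . num] }  — shift
  I5: { [B → ) .] }  — reduce
  I6: { [S → + e B .] }  — reduce
  I7: { [B → S . d e] }  — shift
  I8: { [B → d . S], [S → + e d .], [S → . + e B], [S → . + e d], [S → . num] }  — shift, reduce
  I9: { [B → d S .] }  — reduce
  I10: { [B → S d . e] }  — shift
  I11: { [B → S d e .] }  — reduce

Conflict in state I8:
  Shift-reduce conflict between [S → + e d .] and [S → . + e B]
So the grammar is NOT LR(0).

Answer: No. Shift-reduce conflict between [S → + e d .] and [S → . + e B]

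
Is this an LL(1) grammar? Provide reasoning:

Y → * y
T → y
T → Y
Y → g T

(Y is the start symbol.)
Yes, the grammar is LL(1).

Relevant sets:
  FIRST(Y) = { '*', 'g' }

For Y:
  PREDICT(Y → '*' y) = { '*' }
  PREDICT(Y → g T) = { 'g' }
For T:
  PREDICT(T → y) = { 'y' }
  PREDICT(T → Y) = { '*', 'g' }

All predict sets are disjoint. The grammar IS LL(1).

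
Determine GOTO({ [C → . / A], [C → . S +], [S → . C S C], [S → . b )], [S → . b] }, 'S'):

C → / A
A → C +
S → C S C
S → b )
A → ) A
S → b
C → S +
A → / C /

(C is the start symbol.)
GOTO(I, 'S') = CLOSURE({ [A → αX.β] : [A → α.Xβ] ∈ I, X = 'S' })

Items with dot before 'S', with the dot advanced:
  [C → . S +] → [C → S . +]
Closure adds nothing (no advanced item has the dot before a non-terminal).

GOTO = { [C → S . +] }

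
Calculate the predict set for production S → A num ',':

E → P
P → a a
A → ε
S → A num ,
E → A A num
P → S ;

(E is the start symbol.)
PREDICT(S → A num ',') = (FIRST(RHS) \ {ε}) ∪ (FOLLOW(S) if ε ∈ FIRST(RHS), i.e. RHS ⇒* ε)
FIRST(A) = { ε }
FIRST(A num ',') = { 'num' }
ε ∉ FIRST(A num ','), so FOLLOW(S) is not added.
PREDICT(S → A num ',') = { 'num' }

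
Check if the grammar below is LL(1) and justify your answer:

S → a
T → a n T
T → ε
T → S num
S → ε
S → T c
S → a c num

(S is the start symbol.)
A grammar is LL(1) if for each non-terminal N with multiple productions, the predict sets of those productions are pairwise disjoint, where PREDICT(N → α) = (FIRST(α) \ {ε}) ∪ (FOLLOW(N) if α ⇒* ε).

Relevant sets:
  FIRST(T) = { 'a', 'c', 'num', ε }
  FIRST(S) = { 'a', 'c', 'num', ε }
  FOLLOW(S) = { $, 'num' }
  FOLLOW(T) = { 'c' }

For S:
  PREDICT(S → a) = { 'a' }
  PREDICT(S → ε) = { $, 'num' }
  PREDICT(S → T c) = { 'a', 'c', 'num' }
  PREDICT(S → a c num) = { 'a' }
For T:
  PREDICT(T → a n T) = { 'a' }
  PREDICT(T → ε) = { 'c' }
  PREDICT(T → S num) = { 'a', 'c', 'num' }

Conflict found: Predict set conflict for S: { 'a' }
The grammar is NOT LL(1).

Answer: No. Predict set conflict for S: { 'a' }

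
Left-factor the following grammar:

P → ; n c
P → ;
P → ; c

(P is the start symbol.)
P → ; P'
P' → n c
P' → ε
P' → c

Left-factoring transforms A → αβ₁ | αβ₂ into A → αA' and A' → β₁ | β₂
(α is the longest common prefix among the alternatives). Repeat until
no nonterminal has two alternatives with a common prefix.

Round 1: P has alternatives sharing prefix ';'. Introduce P': P → ; P'
  Add: P' → n c
  Add: P' → ε
  Add: P' → c

No remaining common prefixes — done.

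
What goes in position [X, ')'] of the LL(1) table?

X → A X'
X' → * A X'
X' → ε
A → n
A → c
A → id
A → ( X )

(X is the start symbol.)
To find M[X, ')'], we find productions for X where ')' is in the predict set (PREDICT(N → α) = (FIRST(α) \ {ε}) ∪ (FOLLOW(N) if α ⇒* ε)).

Relevant sets:
  FIRST(A) = { '(', 'c', 'id', 'n' }

X → A X': PREDICT = { '(', 'c', 'id', 'n' }

M[X, ')'] is empty (no production applies)

Answer: Empty (error entry)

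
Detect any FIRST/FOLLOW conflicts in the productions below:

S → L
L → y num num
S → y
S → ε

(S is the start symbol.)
Nullable non-terminals: S.
FIRST sets used below: FIRST(L) = { 'y' }

S: nullable alternative(s) S → ε; FOLLOW(S) = { $ }
  S → L: FIRST \ {ε} = { 'y' } — disjoint from FOLLOW(S)
  S → y: FIRST \ {ε} = { 'y' } — disjoint from FOLLOW(S)
  S → ε: FIRST \ {ε} = { } — this is the only nullable alternative, skip

L has no nullable alternative, so no FIRST/FOLLOW check is needed there.

No FIRST/FOLLOW conflicts found.

Answer: No FIRST/FOLLOW conflicts.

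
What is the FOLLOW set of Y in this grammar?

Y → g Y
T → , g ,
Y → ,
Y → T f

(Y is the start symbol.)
{ $ }

To compute FOLLOW(Y), find every occurrence of Y on a right-hand side N → α Y β: add FIRST(β) \ {ε}, and if β is empty or nullable also add FOLLOW(N). Iterate to a fixed point.

Y is the start symbol, so $ ∈ FOLLOW(Y).
In Y → g Y: Y is at the end; this adds FOLLOW(Y) to itself — nothing new

Taking the union: FOLLOW(Y) = { $ }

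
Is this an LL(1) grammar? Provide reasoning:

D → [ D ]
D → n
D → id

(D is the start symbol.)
Yes, the grammar is LL(1).

For D:
  PREDICT(D → '[' D ']') = { '[' }
  PREDICT(D → n) = { 'n' }
  PREDICT(D → id) = { 'id' }

All predict sets are disjoint. The grammar IS LL(1).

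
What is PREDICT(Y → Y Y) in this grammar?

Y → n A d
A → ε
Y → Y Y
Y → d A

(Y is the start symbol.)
{ 'd', 'n' }

PREDICT(Y → Y Y) = (FIRST(RHS) \ {ε}) ∪ (FOLLOW(Y) if ε ∈ FIRST(RHS), i.e. RHS ⇒* ε)
FIRST(Y) = { 'd', 'n' }
FIRST(Y Y) = { 'd', 'n' }
ε ∉ FIRST(Y Y), so FOLLOW(Y) is not added.
PREDICT(Y → Y Y) = { 'd', 'n' }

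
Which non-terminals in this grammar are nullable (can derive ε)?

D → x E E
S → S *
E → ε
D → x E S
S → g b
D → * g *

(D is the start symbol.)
{ 'E' }

A non-terminal is nullable if it can derive ε (the empty string): either it has an ε-production, or it has a production whose right-hand side consists entirely of nullable non-terminals.

ε-productions: E → ε
So E is immediately nullable.
No further non-terminal can be added: every production for the remaining non-terminals contains a terminal or a non-nullable non-terminal.
Nullable = { 'E' }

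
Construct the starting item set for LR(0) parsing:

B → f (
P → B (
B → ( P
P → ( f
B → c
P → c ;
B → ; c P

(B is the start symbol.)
{ [B → . ( P], [B → . ; c P], [B → . c], [B → . f (], [B' → . B] }

First, augment the grammar with B' → B
I₀ = CLOSURE({ [B' → . B] }):
  [B' → . B] has the dot before B: add [B → . f (], [B → . ( P], [B → . c], [B → . ; c P]
No further items can be added.

I₀ = { [B → . ( P], [B → . ; c P], [B → . c], [B → . f (], [B' → . B] }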